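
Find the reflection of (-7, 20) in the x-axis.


Reflection rule for x-axis: (x, -y)
(-7, 20) -> (-7, -20)

(-7, -20)


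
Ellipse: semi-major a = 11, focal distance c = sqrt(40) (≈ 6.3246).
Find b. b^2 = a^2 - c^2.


b^2 = 11^2 - (sqrt(40))^2 = 121 - 40 = 81
b = sqrt(81) = 9

b = 9


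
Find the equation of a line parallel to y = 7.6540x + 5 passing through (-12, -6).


Parallel lines have equal slopes.
m2 = 7.6540
b2 = -6 - 7.6540*(-12) = 85.8480

y = 7.6540x + 85.8480


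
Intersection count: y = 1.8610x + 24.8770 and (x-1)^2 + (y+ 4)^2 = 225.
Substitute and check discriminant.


Substitute y = 1.8610x + 24.8770: (x-1)^2 + (1.8610x+24.8770+ 4)^2 = 225
Expand to Ax^2 + Bx + C = 0, where b-k = 28.877
A = 1+m^2 = 4.463321
B = 2(m(b-k) - h) = 2(1.8610*28.877 - 1) = 105.480194
C = h^2 + (b-k)^2 - r^2 = 1 + 833.881129 - 225 = 609.881129
disc = B^2-4AC = 11126.0713 - 10888.3810 = 237.6903
disc > 0

2 intersection points


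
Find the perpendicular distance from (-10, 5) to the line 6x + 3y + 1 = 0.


|6*(-10) + 3*5 + 1| = |-44| = 44
sqrt(36 + 9) = sqrt(45) = 6.7082
d = 44/sqrt(45) = 6.5591

6.5591


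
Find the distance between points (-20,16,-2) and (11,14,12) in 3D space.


dx=31, dy=-2, dz=14
d = sqrt(961+4+196) = sqrt(1161) = 34.0735

34.0735


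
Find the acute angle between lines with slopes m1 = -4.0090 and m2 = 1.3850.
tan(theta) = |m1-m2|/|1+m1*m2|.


m1-m2 = -5.394
1+m1*m2 = -4.552465
tan(theta) = |-5.394/(-4.552465)| = 1.184853
theta = arctan(|-5.394/(-4.552465)|) = 49.8361 degrees (acute angle)

49.8361 degrees


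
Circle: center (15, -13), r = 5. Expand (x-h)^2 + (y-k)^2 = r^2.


(x-15)^2 + (y+ 13)^2 = 5^2
D = -2h = -30, E = -2k = 26
F = h^2+k^2-r^2 = 225+169-25 = 369

x^2 + y^2 - 30x + 26y + 369 = 0


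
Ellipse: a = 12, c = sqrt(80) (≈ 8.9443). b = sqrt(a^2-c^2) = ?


b^2 = 12^2 - (sqrt(80))^2 = 144 - 80 = 64
b = sqrt(64) = 8

b = 8


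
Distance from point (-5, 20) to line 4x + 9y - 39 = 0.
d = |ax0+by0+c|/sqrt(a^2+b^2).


|4*(-5) + 9*20 - 39| = |121| = 121
sqrt(16 + 81) = sqrt(97) = 9.8489
d = 121/sqrt(97) = 12.2857

12.2857


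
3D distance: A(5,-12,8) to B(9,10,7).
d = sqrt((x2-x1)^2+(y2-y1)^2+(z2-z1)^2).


dx=4, dy=22, dz=-1
d = sqrt(16+484+1) = sqrt(501) = 22.3830

22.3830


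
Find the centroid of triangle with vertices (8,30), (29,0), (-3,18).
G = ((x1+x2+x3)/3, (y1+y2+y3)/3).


Gx = (8+29- 3)/3 = 34/3 = 11.3333
Gy = (30+0+18)/3 = 48/3 = 16.0000

G = (11.3333, 16.0000)


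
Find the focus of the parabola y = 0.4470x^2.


a = 0.4470
4a = 1.7880
focus = (0, 1/1.7880) = (0, 0.5593)

Focus = (0, 0.5593)


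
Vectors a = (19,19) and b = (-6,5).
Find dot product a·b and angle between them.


a·b = 19*(-6) + 19*5 = -114 + 95 = -19
|a| = sqrt(361+361) = 26.8701
|b| = sqrt(36+25) = 7.8102
cos(theta) = -19/(sqrt(722)*sqrt(61)) = -19/sqrt(44042) = -0.090536
theta = arccos(-19/sqrt(44042)) = 95.1944 degrees

a·b = -19, theta = 95.1944 deg


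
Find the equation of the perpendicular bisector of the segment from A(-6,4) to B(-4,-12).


Midpoint = (-5, -4)
Slope of AB = dy/dx = -16/2 = -8.0000
Perp slope = -dx/dy = 2/16 = 0.1250
b = My - (perp slope)*Mx = -4 + (2*(-5))/(-16) = -4 + 0.6250 = -3.3750

y = 0.1250x - 3.3750


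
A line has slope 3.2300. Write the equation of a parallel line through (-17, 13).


Parallel lines have equal slopes.
m2 = 3.2300
b2 = 13 - 3.2300*(-17) = 67.9100

y = 3.2300x + 67.9100


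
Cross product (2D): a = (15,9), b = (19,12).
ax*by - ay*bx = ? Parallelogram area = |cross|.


cross = 15*12 - 9*19 = 180 - 171 = 9
Parallelogram area = |9| = 9

cross = 9, parallelogram area = 9


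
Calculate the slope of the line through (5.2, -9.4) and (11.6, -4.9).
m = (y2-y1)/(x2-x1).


dy = -4.9 + 9.4 = 4.5
dx = 11.6 - 5.2 = 6.4
m = 4.5/6.4 = 0.7031

m = 0.7031


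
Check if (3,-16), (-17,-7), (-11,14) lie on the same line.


3*(-7-14) - 17*(14+ 16) - 11*(-16+ 7)
= -63 - 510 + 99 = -474

No, not collinear (determinant = -474)


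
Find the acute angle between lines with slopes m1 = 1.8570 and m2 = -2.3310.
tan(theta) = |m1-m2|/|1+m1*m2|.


m1-m2 = 4.188
1+m1*m2 = -3.328667
tan(theta) = |4.188/(-3.328667)| = 1.258161
theta = arctan(|4.188/(-3.328667)|) = 51.5219 degrees (acute angle)

51.5219 degrees


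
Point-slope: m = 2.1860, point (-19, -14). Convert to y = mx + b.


y + 14 = 2.1860(x + 19)
y = 2.1860x - 14 - 2.1860*(-19)
y = 2.1860x + 27.5340

y = 2.1860x + 27.5340


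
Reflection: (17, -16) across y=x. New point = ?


Reflection rule for y=x: (y, x)
(17, -16) -> (-16, 17)

(-16, 17)


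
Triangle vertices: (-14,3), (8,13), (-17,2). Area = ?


-14*(13-2) = -154
8*(2-3) = -8
-17*(3-13) = 170
sum = 8
Area = |8|/2 = 4.0000

4.0000 sq units


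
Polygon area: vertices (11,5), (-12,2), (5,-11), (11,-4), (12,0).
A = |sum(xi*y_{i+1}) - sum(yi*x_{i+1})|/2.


sum(xi*y_{i+1}) = 11*2 - 12*(-11) + 5*(-4) + 11*0 + 12*5 = 194
sum(yi*x_{i+1}) = 5*(-12) + 2*5 - 11*11 - 4*12 + 0*11 = -219
Area = |194 + 219|/2 = 413/2 = 206.5000

206.5000 sq units


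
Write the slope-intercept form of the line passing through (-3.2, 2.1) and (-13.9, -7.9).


m = (-10.0)/(-10.7) = 0.9346
b = y1 - m*x1 = 2.1 - (-10.0*(-3.2))/(-10.7) = 2.1 + 2.9907 = 5.0907

y = 0.9346x + 5.0907


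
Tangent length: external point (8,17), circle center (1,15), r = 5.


d = sqrt((8-1)^2 + (17-15)^2) = sqrt(49+4) = 7.2801
L = sqrt(53.0000 - 25) = sqrt(28.0000) = 5.2915

5.2915


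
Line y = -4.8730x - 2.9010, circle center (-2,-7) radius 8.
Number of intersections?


Substitute y = -4.8730x - 2.9010: (x+ 2)^2 + (-4.8730x- 2.9010+ 7)^2 = 64
Expand to Ax^2 + Bx + C = 0, where b-k = 4.099
A = 1+m^2 = 24.746129
B = 2(m(b-k) - h) = 2(-4.8730*4.099 + 2) = -35.948854
C = h^2 + (b-k)^2 - r^2 = 4 + 16.801801 - 64 = -43.198199
disc = B^2-4AC = 1292.3201 + 4275.9528 = 5568.2729
disc > 0

2 intersection points


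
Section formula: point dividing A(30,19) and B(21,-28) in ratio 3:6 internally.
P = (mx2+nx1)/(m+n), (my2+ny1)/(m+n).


Px = (3*21 + 6*30)/9 = 243/9 = 27.0000
Py = (3*(-28) + 6*19)/9 = 30/9 = 3.3333

P = (27.0000, 3.3333)


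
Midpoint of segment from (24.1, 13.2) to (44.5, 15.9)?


Mx = (24.1 + 44.5)/2 = 68.6/2 = 34.3000
My = (13.2 + 15.9)/2 = 29.1/2 = 14.5500

(34.3000, 14.5500)


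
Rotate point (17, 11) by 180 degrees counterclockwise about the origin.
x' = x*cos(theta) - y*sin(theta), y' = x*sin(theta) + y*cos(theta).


cos(180) = -1, sin(180) = 0
x' = 17*(-1) - 11*0 = -17
y' = 17*0 + 11*(-1) = -11

(-17, -11)


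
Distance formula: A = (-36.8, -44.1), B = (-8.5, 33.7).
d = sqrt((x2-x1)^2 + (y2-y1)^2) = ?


dx = -8.5 + 36.8 = 28.3
dy = 33.7 + 44.1 = 77.8
d = sqrt(800.89 + 6052.84) = sqrt(6853.73) = 82.7873

82.7873


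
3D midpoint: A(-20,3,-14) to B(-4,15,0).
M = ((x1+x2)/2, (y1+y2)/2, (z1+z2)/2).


Mx = (-20- 4)/2 = -12.0000
My = (3+15)/2 = 9.0000
Mz = (-14+0)/2 = -7.0000

M = (-12.0000, 9.0000, -7.0000)


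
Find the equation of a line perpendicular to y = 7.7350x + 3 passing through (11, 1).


Perpendicular slope = -1/m1 = -1/7.7350 = -0.1293
b2 = y0 - m2*x0 = 1 + 11/7.7350 = 1 + 1.4221 = 2.4221

y = -0.1293x + 2.4221


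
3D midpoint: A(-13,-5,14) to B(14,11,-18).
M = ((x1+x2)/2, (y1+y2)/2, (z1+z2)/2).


Mx = (-13+14)/2 = 0.5000
My = (-5+11)/2 = 3.0000
Mz = (14- 18)/2 = -2.0000

M = (0.5000, 3.0000, -2.0000)


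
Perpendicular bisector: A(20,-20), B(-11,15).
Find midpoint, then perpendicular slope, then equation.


Midpoint = (4.5, -2.5)
Slope of AB = dy/dx = 35/(-31) = -1.1290
Perp slope = -dx/dy = 31/35 = 0.8857
b = My - (perp slope)*Mx = -2.5 + (-31*4.5)/35 = -2.5 - 3.9857 = -6.4857

y = 0.8857x - 6.4857


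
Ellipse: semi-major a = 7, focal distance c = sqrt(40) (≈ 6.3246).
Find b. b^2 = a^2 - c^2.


b^2 = 7^2 - (sqrt(40))^2 = 49 - 40 = 9
b = sqrt(9) = 3

b = 3


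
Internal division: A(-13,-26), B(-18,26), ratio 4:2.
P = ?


Px = (4*(-18) + 2*(-13))/6 = -98/6 = -16.3333
Py = (4*26 + 2*(-26))/6 = 52/6 = 8.6667

P = (-16.3333, 8.6667)


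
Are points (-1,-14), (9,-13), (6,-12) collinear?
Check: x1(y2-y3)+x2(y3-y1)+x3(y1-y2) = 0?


-1*(-13+ 12) + 9*(-12+ 14) + 6*(-14+ 13)
= 1 + 18 - 6 = 13

No, not collinear (determinant = 13)


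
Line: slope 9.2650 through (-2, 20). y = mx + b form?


y - 20 = 9.2650(x + 2)
y = 9.2650x + 20 - 9.2650*(-2)
y = 9.2650x + 38.5300

y = 9.2650x + 38.5300


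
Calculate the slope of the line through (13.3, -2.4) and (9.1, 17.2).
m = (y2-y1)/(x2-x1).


dy = 17.2 + 2.4 = 19.6
dx = 9.1 - 13.3 = -4.2
m = 19.6/(-4.2) = -4.6667

m = -4.6667


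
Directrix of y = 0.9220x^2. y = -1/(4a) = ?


a = 0.9220
1/(4a) = 0.2711
directrix: y = -0.2711 = -0.2711

y = -0.2711


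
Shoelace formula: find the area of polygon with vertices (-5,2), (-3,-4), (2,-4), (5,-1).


sum(xi*y_{i+1}) = -5*(-4) - 3*(-4) + 2*(-1) + 5*2 = 40
sum(yi*x_{i+1}) = 2*(-3) - 4*2 - 4*5 - 1*(-5) = -29
Area = |40 + 29|/2 = 69/2 = 34.5000

34.5000 sq units


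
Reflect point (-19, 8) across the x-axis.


Reflection rule for x-axis: (x, -y)
(-19, 8) -> (-19, -8)

(-19, -8)


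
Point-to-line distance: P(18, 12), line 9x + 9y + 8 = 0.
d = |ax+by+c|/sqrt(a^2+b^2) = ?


|9*18 + 9*12 + 8| = |278| = 278
sqrt(81 + 81) = sqrt(162) = 12.7279
d = 278/sqrt(162) = 21.8417

21.8417


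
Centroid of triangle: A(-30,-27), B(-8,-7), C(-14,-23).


Gx = (-30- 8- 14)/3 = -52/3 = -17.3333
Gy = (-27- 7- 23)/3 = -57/3 = -19.0000

G = (-17.3333, -19.0000)


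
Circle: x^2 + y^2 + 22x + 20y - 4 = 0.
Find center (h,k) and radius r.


h = -D/2 = -22/2 = -11
k = -E/2 = -20/2 = -10
r^2 = h^2 + k^2 - F = 121 + 100 + 4 = 225
r = 15

Center (-11, -10), radius = 15


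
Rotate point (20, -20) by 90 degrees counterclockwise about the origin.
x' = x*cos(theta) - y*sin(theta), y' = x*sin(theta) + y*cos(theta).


cos(90) = 0, sin(90) = 1
x' = 20*0 + 20*1 = 20
y' = 20*1 - 20*0 = 20

(20, 20)


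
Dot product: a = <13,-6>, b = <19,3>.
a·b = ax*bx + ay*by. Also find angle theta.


a·b = 13*19 - 6*3 = 247 - 18 = 229
|a| = sqrt(169+36) = 14.3178
|b| = sqrt(361+9) = 19.2354
cos(theta) = 229/(sqrt(205)*sqrt(370)) = 229/sqrt(75850) = 0.831491
theta = arccos(229/sqrt(75850)) = 33.7478 degrees

a·b = 229, theta = 33.7478 deg


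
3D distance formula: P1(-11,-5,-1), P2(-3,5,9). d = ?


dx=8, dy=10, dz=10
d = sqrt(64+100+100) = sqrt(264) = 16.2481

16.2481


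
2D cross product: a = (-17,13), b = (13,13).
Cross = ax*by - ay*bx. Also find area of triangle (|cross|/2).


cross = -17*13 - 13*13 = -221 - 169 = -390
Triangle area = |-390|/2 = 390/2 = 195.0000

cross = -390, triangle area = 195.0000


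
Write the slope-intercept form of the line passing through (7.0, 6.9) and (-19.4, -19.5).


m = (-26.4)/(-26.4) = 1.0000
b = y1 - m*x1 = 6.9 - (-26.4*7.0)/(-26.4) = 6.9 - 7.0000 = -0.1000

y = 1.0000x - 0.1000


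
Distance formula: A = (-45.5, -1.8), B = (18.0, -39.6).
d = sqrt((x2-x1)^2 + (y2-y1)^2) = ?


dx = 18.0 + 45.5 = 63.5
dy = -39.6 + 1.8 = -37.8
d = sqrt(4032.25 + 1428.84) = sqrt(5461.09) = 73.8992

73.8992


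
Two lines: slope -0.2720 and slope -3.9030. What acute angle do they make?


m1-m2 = 3.631
1+m1*m2 = 2.061616
tan(theta) = |3.631/2.061616| = 1.761240
theta = arctan(|3.631/2.061616|) = 60.4129 degrees (acute angle)

60.4129 degrees


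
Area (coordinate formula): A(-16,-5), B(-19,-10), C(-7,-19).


-16*(-10+ 19) = -144
-19*(-19+ 5) = 266
-7*(-5+ 10) = -35
sum = 87
Area = |87|/2 = 43.5000

43.5000 sq units


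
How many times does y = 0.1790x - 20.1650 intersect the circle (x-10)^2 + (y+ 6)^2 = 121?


Substitute y = 0.1790x - 20.1650: (x-10)^2 + (0.1790x- 20.1650+ 6)^2 = 121
Expand to Ax^2 + Bx + C = 0, where b-k = -14.165
A = 1+m^2 = 1.032041
B = 2(m(b-k) - h) = 2(0.1790*(-14.165) - 10) = -25.07107
C = h^2 + (b-k)^2 - r^2 = 100 + 200.647225 - 121 = 179.647225
disc = B^2-4AC = 628.5586 - 741.6132 = -113.0546
disc < 0

0 intersection points


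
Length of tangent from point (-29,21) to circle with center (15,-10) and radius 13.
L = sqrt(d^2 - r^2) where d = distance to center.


d = sqrt((-29-15)^2 + (21+ 10)^2) = sqrt(1936+961) = 53.8238
L = sqrt(2897.0000 - 169) = sqrt(2728.0000) = 52.2303

52.2303


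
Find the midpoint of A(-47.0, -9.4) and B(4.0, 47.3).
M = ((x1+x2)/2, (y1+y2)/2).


Mx = (-47.0 + 4.0)/2 = -43.0/2 = -21.5000
My = (-9.4 + 47.3)/2 = 37.9/2 = 18.9500

(-21.5000, 18.9500)


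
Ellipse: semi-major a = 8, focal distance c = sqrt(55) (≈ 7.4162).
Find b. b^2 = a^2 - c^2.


b^2 = 8^2 - (sqrt(55))^2 = 64 - 55 = 9
b = sqrt(9) = 3

b = 3


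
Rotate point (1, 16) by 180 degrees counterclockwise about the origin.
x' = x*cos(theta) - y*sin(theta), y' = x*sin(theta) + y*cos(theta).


cos(180) = -1, sin(180) = 0
x' = 1*(-1) - 16*0 = -1
y' = 1*0 + 16*(-1) = -16

(-1, -16)


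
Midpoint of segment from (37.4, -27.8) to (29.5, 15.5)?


Mx = (37.4 + 29.5)/2 = 66.9/2 = 33.4500
My = (-27.8 + 15.5)/2 = -12.3/2 = -6.1500

(33.4500, -6.1500)


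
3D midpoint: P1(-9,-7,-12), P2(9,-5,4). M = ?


Mx = (-9+9)/2 = 0
My = (-7- 5)/2 = -6.0000
Mz = (-12+4)/2 = -4.0000

M = (0, -6.0000, -4.0000)


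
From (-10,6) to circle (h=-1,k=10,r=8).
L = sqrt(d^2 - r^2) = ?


d = sqrt((-10+ 1)^2 + (6-10)^2) = sqrt(81+16) = 9.8489
L = sqrt(97.0000 - 64) = sqrt(33.0000) = 5.7446

5.7446


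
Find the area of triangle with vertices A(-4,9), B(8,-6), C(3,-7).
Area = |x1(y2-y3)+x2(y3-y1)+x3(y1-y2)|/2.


-4*(-6+ 7) = -4
8*(-7-9) = -128
3*(9+ 6) = 45
sum = -87
Area = |-87|/2 = 43.5000

43.5000 sq units


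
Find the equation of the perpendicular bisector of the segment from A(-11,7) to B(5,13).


Midpoint = (-3, 10)
Slope of AB = dy/dx = 6/16 = 0.3750
Perp slope = -dx/dy = -16/6 = -2.6667
b = My - (perp slope)*Mx = 10 + (16*(-3))/6 = 10 - 8.0000 = 2.0000

y = -2.6667x + 2.0000


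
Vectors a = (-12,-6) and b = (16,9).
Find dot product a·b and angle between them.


a·b = -12*16 - 6*9 = -192 - 54 = -246
|a| = sqrt(144+36) = 13.4164
|b| = sqrt(256+81) = 18.3576
cos(theta) = -246/(sqrt(180)*sqrt(337)) = -246/sqrt(60660) = -0.998812
theta = arccos(-246/sqrt(60660)) = 177.2073 degrees

a·b = -246, theta = 177.2073 deg


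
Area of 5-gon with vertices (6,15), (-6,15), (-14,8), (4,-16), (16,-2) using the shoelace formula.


sum(xi*y_{i+1}) = 6*15 - 6*8 - 14*(-16) + 4*(-2) + 16*15 = 498
sum(yi*x_{i+1}) = 15*(-6) + 15*(-14) + 8*4 - 16*16 - 2*6 = -536
Area = |498 + 536|/2 = 1034/2 = 517.0000

517.0000 sq units


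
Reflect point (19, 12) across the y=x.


Reflection rule for y=x: (y, x)
(19, 12) -> (12, 19)

(12, 19)


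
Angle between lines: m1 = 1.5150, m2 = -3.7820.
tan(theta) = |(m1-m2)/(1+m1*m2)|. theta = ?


m1-m2 = 5.297
1+m1*m2 = -4.72973
tan(theta) = |5.297/(-4.72973)| = 1.119937
theta = arctan(|5.297/(-4.72973)|) = 48.2381 degrees (acute angle)

48.2381 degrees


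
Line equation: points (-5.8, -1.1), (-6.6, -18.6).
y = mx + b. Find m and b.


m = (-17.5)/(-0.8) = 21.8750
b = y1 - m*x1 = -1.1 - (-17.5*(-5.8))/(-0.8) = -1.1 + 126.8750 = 125.7750

y = 21.8750x + 125.7750


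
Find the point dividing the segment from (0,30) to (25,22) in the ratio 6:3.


Px = (6*25 + 3*0)/9 = 150/9 = 16.6667
Py = (6*22 + 3*30)/9 = 222/9 = 24.6667

P = (16.6667, 24.6667)


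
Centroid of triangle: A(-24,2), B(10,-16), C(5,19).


Gx = (-24+10+5)/3 = -9/3 = -3.0000
Gy = (2- 16+19)/3 = 5/3 = 1.6667

G = (-3.0000, 1.6667)


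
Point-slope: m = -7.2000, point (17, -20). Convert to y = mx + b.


y + 20 = -7.2000(x - 17)
y = -7.2000x - 20 + 7.2000*17
y = -7.2000x + 102.4000

y = -7.2000x + 102.4000


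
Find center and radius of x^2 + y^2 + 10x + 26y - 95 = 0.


h = -D/2 = -10/2 = -5
k = -E/2 = -26/2 = -13
r^2 = h^2 + k^2 - F = 25 + 169 + 95 = 289
r = 17

Center (-5, -13), radius = 17


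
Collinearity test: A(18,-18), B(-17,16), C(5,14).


18*(16-14) - 17*(14+ 18) + 5*(-18-16)
= 36 - 544 - 170 = -678

No, not collinear (determinant = -678)


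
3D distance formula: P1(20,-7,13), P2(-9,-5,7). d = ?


dx=-29, dy=2, dz=-6
d = sqrt(841+4+36) = sqrt(881) = 29.6816

29.6816


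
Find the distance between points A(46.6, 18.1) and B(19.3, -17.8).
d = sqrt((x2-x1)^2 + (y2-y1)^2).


dx = 19.3 - 46.6 = -27.3
dy = -17.8 - 18.1 = -35.9
d = sqrt(745.29 + 1288.81) = sqrt(2034.1) = 45.1010

45.1010


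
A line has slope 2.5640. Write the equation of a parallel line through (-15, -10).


Parallel lines have equal slopes.
m2 = 2.5640
b2 = -10 - 2.5640*(-15) = 28.4600

y = 2.5640x + 28.4600


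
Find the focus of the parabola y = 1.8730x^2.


a = 1.8730
4a = 7.4920
focus = (0, 1/7.4920) = (0, 0.1335)

Focus = (0, 0.1335)


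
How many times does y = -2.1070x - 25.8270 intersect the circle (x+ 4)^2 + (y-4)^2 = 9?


Substitute y = -2.1070x - 25.8270: (x+ 4)^2 + (-2.1070x- 25.8270-4)^2 = 9
Expand to Ax^2 + Bx + C = 0, where b-k = -29.827
A = 1+m^2 = 5.439449
B = 2(m(b-k) - h) = 2(-2.1070*(-29.827) + 4) = 133.690978
C = h^2 + (b-k)^2 - r^2 = 16 + 889.649929 - 9 = 896.649929
disc = B^2-4AC = 17873.2776 - 19509.1262 = -1635.8486
disc < 0

0 intersection points


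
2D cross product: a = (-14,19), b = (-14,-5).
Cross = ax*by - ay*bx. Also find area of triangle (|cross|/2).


cross = -14*(-5) - 19*(-14) = 70 + 266 = 336
Triangle area = |336|/2 = 336/2 = 168.0000

cross = 336, triangle area = 168.0000


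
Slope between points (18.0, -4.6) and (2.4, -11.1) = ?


dy = -11.1 + 4.6 = -6.5
dx = 2.4 - 18.0 = -15.6
m = -6.5/(-15.6) = 0.4167

m = 0.4167


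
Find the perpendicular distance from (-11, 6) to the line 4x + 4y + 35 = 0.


|4*(-11) + 4*6 + 35| = |15| = 15
sqrt(16 + 16) = sqrt(32) = 5.6569
d = 15/sqrt(32) = 2.6517

2.6517


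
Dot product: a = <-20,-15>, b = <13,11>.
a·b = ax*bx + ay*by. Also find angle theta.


a·b = -20*13 - 15*11 = -260 - 165 = -425
|a| = sqrt(400+225) = 25.0000
|b| = sqrt(169+121) = 17.0294
cos(theta) = -425/(sqrt(625)*sqrt(290)) = -425/sqrt(181250) = -0.998274
theta = arccos(-425/sqrt(181250)) = 176.6335 degrees

a·b = -425, theta = 176.6335 deg


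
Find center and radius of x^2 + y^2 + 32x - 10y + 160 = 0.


h = -D/2 = -32/2 = -16
k = -E/2 = 10/2 = 5
r^2 = h^2 + k^2 - F = 256 + 25 - 160 = 121
r = 11

Center (-16, 5), radius = 11


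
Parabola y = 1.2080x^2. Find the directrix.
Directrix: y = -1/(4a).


a = 1.2080
1/(4a) = 0.2070
directrix: y = -0.2070 = -0.2070

y = -0.2070


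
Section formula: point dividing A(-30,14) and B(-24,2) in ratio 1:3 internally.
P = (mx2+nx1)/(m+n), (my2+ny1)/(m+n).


Px = (1*(-24) + 3*(-30))/4 = -114/4 = -28.5000
Py = (1*2 + 3*14)/4 = 44/4 = 11.0000

P = (-28.5000, 11.0000)


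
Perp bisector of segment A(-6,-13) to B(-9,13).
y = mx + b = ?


Midpoint = (-7.5, 0)
Slope of AB = dy/dx = 26/(-3) = -8.6667
Perp slope = -dx/dy = 3/26 = 0.1154
b = My - (perp slope)*Mx = 0 + (-3*(-7.5))/26 = 0 + 0.8654 = 0.8654

y = 0.1154x + 0.8654


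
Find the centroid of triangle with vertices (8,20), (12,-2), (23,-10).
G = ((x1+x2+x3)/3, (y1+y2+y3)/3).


Gx = (8+12+23)/3 = 43/3 = 14.3333
Gy = (20- 2- 10)/3 = 8/3 = 2.6667

G = (14.3333, 2.6667)


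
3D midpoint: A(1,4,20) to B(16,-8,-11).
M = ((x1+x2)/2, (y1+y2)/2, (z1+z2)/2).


Mx = (1+16)/2 = 8.5000
My = (4- 8)/2 = -2.0000
Mz = (20- 11)/2 = 4.5000

M = (8.5000, -2.0000, 4.5000)


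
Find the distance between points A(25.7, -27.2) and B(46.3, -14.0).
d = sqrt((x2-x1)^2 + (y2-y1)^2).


dx = 46.3 - 25.7 = 20.6
dy = -14.0 + 27.2 = 13.2
d = sqrt(424.36 + 174.24) = sqrt(598.6) = 24.4663

24.4663


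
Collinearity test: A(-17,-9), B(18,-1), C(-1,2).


-17*(-1-2) + 18*(2+ 9) - 1*(-9+ 1)
= 51 + 198 + 8 = 257

No, not collinear (determinant = 257)


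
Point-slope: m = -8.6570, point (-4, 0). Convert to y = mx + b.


y - 0 = -8.6570(x + 4)
y = -8.6570x + 0 + 8.6570*(-4)
y = -8.6570x - 34.6280

y = -8.6570x - 34.6280


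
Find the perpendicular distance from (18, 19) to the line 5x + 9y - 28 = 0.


|5*18 + 9*19 - 28| = |233| = 233
sqrt(25 + 81) = sqrt(106) = 10.2956
d = 233/sqrt(106) = 22.6310

22.6310


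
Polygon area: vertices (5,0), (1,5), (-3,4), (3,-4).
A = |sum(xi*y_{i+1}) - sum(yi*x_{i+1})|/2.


sum(xi*y_{i+1}) = 5*5 + 1*4 - 3*(-4) + 3*0 = 41
sum(yi*x_{i+1}) = 0*1 + 5*(-3) + 4*3 - 4*5 = -23
Area = |41 + 23|/2 = 64/2 = 32.0000

32.0000 sq units


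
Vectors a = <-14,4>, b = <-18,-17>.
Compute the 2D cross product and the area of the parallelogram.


cross = -14*(-17) - 4*(-18) = 238 + 72 = 310
Parallelogram area = |310| = 310

cross = 310, parallelogram area = 310


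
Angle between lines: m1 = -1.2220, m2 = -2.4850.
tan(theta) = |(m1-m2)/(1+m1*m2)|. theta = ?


m1-m2 = 1.263
1+m1*m2 = 4.03667
tan(theta) = |1.263/4.03667| = 0.312882
theta = arctan(|1.263/4.03667|) = 17.3739 degrees (acute angle)

17.3739 degrees


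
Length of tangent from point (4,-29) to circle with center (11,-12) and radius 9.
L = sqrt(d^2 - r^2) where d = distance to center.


d = sqrt((4-11)^2 + (-29+ 12)^2) = sqrt(49+289) = 18.3848
L = sqrt(338.0000 - 81) = sqrt(257.0000) = 16.0312

16.0312


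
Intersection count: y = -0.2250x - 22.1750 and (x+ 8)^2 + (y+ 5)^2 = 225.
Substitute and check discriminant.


Substitute y = -0.2250x - 22.1750: (x+ 8)^2 + (-0.2250x- 22.1750+ 5)^2 = 225
Expand to Ax^2 + Bx + C = 0, where b-k = -17.175
A = 1+m^2 = 1.050625
B = 2(m(b-k) - h) = 2(-0.2250*(-17.175) + 8) = 23.72875
C = h^2 + (b-k)^2 - r^2 = 64 + 294.980625 - 225 = 133.980625
disc = B^2-4AC = 563.0536 - 563.0536 = 0
disc = 0

1 intersection point (tangent)


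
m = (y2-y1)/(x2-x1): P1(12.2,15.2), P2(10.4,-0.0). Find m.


dy = -0.0 - 15.2 = -15.2
dx = 10.4 - 12.2 = -1.8
m = -15.2/(-1.8) = 8.4444

m = 8.4444


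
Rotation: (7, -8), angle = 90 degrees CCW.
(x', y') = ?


cos(90) = 0, sin(90) = 1
x' = 7*0 + 8*1 = 8
y' = 7*1 - 8*0 = 7

(8, 7)


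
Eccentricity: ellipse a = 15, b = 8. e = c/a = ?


c = sqrt(225-64) = sqrt(161) = 12.6886
e = c/a = sqrt(161)/15 = 0.8459

e = 0.8459


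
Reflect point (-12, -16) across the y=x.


Reflection rule for y=x: (y, x)
(-12, -16) -> (-16, -12)

(-16, -12)


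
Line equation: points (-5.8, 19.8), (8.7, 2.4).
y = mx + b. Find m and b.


m = (-17.4)/(14.5) = -1.2000
b = y1 - m*x1 = 19.8 - (-17.4*(-5.8))/(14.5) = 19.8 - 6.9600 = 12.8400

y = -1.2000x + 12.8400


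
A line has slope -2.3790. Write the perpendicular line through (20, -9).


Perpendicular slope = -1/m1 = -1/(-2.3790) = 0.4203
b2 = y0 - m2*x0 = -9 + 20/(-2.3790) = -9 - 8.4069 = -17.4069

y = 0.4203x - 17.4069


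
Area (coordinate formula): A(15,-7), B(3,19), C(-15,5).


15*(19-5) = 210
3*(5+ 7) = 36
-15*(-7-19) = 390
sum = 636
Area = |636|/2 = 318.0000

318.0000 sq units


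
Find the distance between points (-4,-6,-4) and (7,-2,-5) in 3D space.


dx=11, dy=4, dz=-1
d = sqrt(121+16+1) = sqrt(138) = 11.7473

11.7473


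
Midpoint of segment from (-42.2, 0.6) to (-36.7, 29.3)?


Mx = (-42.2 - 36.7)/2 = -78.9/2 = -39.4500
My = (0.6 + 29.3)/2 = 29.9/2 = 14.9500

(-39.4500, 14.9500)


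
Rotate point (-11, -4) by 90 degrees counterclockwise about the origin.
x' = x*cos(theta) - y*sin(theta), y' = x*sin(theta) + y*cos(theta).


cos(90) = 0, sin(90) = 1
x' = -11*0 + 4*1 = 4
y' = -11*1 - 4*0 = -11

(4, -11)


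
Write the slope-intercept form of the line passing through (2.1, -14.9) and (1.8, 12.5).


m = (27.4)/(-0.3) = -91.3333
b = y1 - m*x1 = -14.9 - (27.4*2.1)/(-0.3) = -14.9 + 191.8000 = 176.9000

y = -91.3333x + 176.9000


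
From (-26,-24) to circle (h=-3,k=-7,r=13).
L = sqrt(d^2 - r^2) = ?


d = sqrt((-26+ 3)^2 + (-24+ 7)^2) = sqrt(529+289) = 28.6007
L = sqrt(818.0000 - 169) = sqrt(649.0000) = 25.4755

25.4755


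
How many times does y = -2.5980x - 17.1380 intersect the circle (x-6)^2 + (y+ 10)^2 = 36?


Substitute y = -2.5980x - 17.1380: (x-6)^2 + (-2.5980x- 17.1380+ 10)^2 = 36
Expand to Ax^2 + Bx + C = 0, where b-k = -7.138
A = 1+m^2 = 7.749604
B = 2(m(b-k) - h) = 2(-2.5980*(-7.138) - 6) = 25.089048
C = h^2 + (b-k)^2 - r^2 = 36 + 50.951044 - 36 = 50.951044
disc = B^2-4AC = 629.4603 - 1579.4017 = -949.9414
disc < 0

0 intersection points


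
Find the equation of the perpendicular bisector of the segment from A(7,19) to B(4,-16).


Midpoint = (5.5, 1.5)
Slope of AB = dy/dx = -35/(-3) = 11.6667
Perp slope = -dx/dy = -3/35 = -0.0857
b = My - (perp slope)*Mx = 1.5 + (-3*5.5)/(-35) = 1.5 + 0.4714 = 1.9714

y = -0.0857x + 1.9714


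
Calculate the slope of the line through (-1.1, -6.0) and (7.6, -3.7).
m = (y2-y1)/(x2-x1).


dy = -3.7 + 6.0 = 2.3
dx = 7.6 + 1.1 = 8.7
m = 2.3/8.7 = 0.2644

m = 0.2644


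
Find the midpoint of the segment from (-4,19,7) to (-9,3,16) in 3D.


Mx = (-4- 9)/2 = -6.5000
My = (19+3)/2 = 11.0000
Mz = (7+16)/2 = 11.5000

M = (-6.5000, 11.0000, 11.5000)


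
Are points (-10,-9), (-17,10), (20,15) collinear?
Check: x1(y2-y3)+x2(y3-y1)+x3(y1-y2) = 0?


-10*(10-15) - 17*(15+ 9) + 20*(-9-10)
= 50 - 408 - 380 = -738

No, not collinear (determinant = -738)


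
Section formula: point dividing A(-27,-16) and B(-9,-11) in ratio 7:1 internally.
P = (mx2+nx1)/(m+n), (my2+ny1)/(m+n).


Px = (7*(-9) + 1*(-27))/8 = -90/8 = -11.2500
Py = (7*(-11) + 1*(-16))/8 = -93/8 = -11.6250

P = (-11.2500, -11.6250)


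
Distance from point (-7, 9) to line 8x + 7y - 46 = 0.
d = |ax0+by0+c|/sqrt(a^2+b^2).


|8*(-7) + 7*9 - 46| = |-39| = 39
sqrt(64 + 49) = sqrt(113) = 10.6301
d = 39/sqrt(113) = 3.6688

3.6688


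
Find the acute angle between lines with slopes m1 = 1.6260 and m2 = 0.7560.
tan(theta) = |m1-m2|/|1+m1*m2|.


m1-m2 = 0.87
1+m1*m2 = 2.229256
tan(theta) = |0.87/2.229256| = 0.390265
theta = arctan(|0.87/2.229256|) = 21.3189 degrees (acute angle)

21.3189 degrees


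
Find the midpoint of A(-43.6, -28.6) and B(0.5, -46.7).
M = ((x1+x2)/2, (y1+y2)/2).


Mx = (-43.6 + 0.5)/2 = -43.1/2 = -21.5500
My = (-28.6 - 46.7)/2 = -75.3/2 = -37.6500

(-21.5500, -37.6500)


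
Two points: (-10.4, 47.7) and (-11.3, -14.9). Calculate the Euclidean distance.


dx = -11.3 + 10.4 = -0.9
dy = -14.9 - 47.7 = -62.6
d = sqrt(0.81 + 3918.76) = sqrt(3919.57) = 62.6065

62.6065


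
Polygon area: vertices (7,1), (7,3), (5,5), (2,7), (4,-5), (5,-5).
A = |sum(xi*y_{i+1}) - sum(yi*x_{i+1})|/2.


sum(xi*y_{i+1}) = 7*3 + 7*5 + 5*7 + 2*(-5) + 4*(-5) + 5*1 = 66
sum(yi*x_{i+1}) = 1*7 + 3*5 + 5*2 + 7*4 - 5*5 - 5*7 = 0
Area = |66 - 0|/2 = 66/2 = 33.0000

33.0000 sq units


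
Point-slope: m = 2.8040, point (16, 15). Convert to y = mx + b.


y - 15 = 2.8040(x - 16)
y = 2.8040x + 15 - 2.8040*16
y = 2.8040x - 29.8640

y = 2.8040x - 29.8640


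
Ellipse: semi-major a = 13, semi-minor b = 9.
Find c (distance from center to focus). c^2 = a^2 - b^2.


c^2 = 13^2 - 9^2 = 169 - 81 = 88
c = sqrt(88) = 9.3808

c = 9.3808


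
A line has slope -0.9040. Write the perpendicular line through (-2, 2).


Perpendicular slope = -1/m1 = -1/(-0.9040) = 1.1062
b2 = y0 - m2*x0 = 2 - 2/(-0.9040) = 2 + 2.2124 = 4.2124

y = 1.1062x + 4.2124


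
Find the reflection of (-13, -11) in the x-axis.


Reflection rule for x-axis: (x, -y)
(-13, -11) -> (-13, 11)

(-13, 11)


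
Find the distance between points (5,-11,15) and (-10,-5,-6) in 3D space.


dx=-15, dy=6, dz=-21
d = sqrt(225+36+441) = sqrt(702) = 26.4953

26.4953


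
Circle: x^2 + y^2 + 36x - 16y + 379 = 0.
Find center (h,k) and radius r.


h = -D/2 = -36/2 = -18
k = -E/2 = 16/2 = 8
r^2 = h^2 + k^2 - F = 324 + 64 - 379 = 9
r = 3

Center (-18, 8), radius = 3


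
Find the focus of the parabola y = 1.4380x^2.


a = 1.4380
4a = 5.7520
focus = (0, 1/5.7520) = (0, 0.1739)

Focus = (0, 0.1739)


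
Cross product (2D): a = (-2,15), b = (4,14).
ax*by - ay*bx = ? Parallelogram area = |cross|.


cross = -2*14 - 15*4 = -28 - 60 = -88
Parallelogram area = |-88| = 88

cross = -88, parallelogram area = 88


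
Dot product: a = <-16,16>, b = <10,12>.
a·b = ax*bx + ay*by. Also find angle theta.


a·b = -16*10 + 16*12 = -160 + 192 = 32
|a| = sqrt(256+256) = 22.6274
|b| = sqrt(100+144) = 15.6205
cos(theta) = 32/(sqrt(512)*sqrt(244)) = 32/sqrt(124928) = 0.090536
theta = arccos(32/sqrt(124928)) = 84.8056 degrees

a·b = 32, theta = 84.8056 deg


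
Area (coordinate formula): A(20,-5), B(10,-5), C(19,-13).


20*(-5+ 13) = 160
10*(-13+ 5) = -80
19*(-5+ 5) = 0
sum = 80
Area = |80|/2 = 40.0000

40.0000 sq units


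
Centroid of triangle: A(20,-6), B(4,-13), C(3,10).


Gx = (20+4+3)/3 = 27/3 = 9.0000
Gy = (-6- 13+10)/3 = -9/3 = -3.0000

G = (9.0000, -3.0000)


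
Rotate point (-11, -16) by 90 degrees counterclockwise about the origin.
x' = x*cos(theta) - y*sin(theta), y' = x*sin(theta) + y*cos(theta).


cos(90) = 0, sin(90) = 1
x' = -11*0 + 16*1 = 16
y' = -11*1 - 16*0 = -11

(16, -11)


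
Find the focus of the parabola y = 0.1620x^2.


a = 0.1620
4a = 0.6480
focus = (0, 1/0.6480) = (0, 1.5432)

Focus = (0, 1.5432)


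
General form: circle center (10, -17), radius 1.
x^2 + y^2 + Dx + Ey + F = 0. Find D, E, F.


(x-10)^2 + (y+ 17)^2 = 1^2
D = -2h = -20, E = -2k = 34
F = h^2+k^2-r^2 = 100+289-1 = 388

D = -20, E = 34, F = 388


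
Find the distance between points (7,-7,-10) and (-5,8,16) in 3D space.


dx=-12, dy=15, dz=26
d = sqrt(144+225+676) = sqrt(1045) = 32.3265

32.3265


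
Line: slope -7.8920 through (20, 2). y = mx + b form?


y - 2 = -7.8920(x - 20)
y = -7.8920x + 2 + 7.8920*20
y = -7.8920x + 159.8400

y = -7.8920x + 159.8400


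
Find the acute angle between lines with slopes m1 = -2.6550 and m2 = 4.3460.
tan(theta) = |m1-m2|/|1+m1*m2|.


m1-m2 = -7.001
1+m1*m2 = -10.53863
tan(theta) = |-7.001/(-10.53863)| = 0.664318
theta = arctan(|-7.001/(-10.53863)|) = 33.5968 degrees (acute angle)

33.5968 degrees


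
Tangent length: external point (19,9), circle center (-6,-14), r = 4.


d = sqrt((19+ 6)^2 + (9+ 14)^2) = sqrt(625+529) = 33.9706
L = sqrt(1154.0000 - 16) = sqrt(1138.0000) = 33.7343

33.7343


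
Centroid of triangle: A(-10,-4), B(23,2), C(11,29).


Gx = (-10+23+11)/3 = 24/3 = 8.0000
Gy = (-4+2+29)/3 = 27/3 = 9.0000

G = (8.0000, 9.0000)


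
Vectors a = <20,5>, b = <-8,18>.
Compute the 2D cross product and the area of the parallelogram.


cross = 20*18 - 5*(-8) = 360 + 40 = 400
Parallelogram area = |400| = 400

cross = 400, parallelogram area = 400


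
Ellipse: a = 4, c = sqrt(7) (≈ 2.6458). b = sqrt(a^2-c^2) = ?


b^2 = 4^2 - (sqrt(7))^2 = 16 - 7 = 9
b = sqrt(9) = 3

b = 3


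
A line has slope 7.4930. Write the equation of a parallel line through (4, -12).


Parallel lines have equal slopes.
m2 = 7.4930
b2 = -12 - 7.4930*4 = -41.9720

y = 7.4930x - 41.9720


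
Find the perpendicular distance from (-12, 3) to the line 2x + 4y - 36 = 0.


|2*(-12) + 4*3 - 36| = |-48| = 48
sqrt(4 + 16) = sqrt(20) = 4.4721
d = 48/sqrt(20) = 10.7331

10.7331


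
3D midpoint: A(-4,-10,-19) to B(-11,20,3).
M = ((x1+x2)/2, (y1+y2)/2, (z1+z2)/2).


Mx = (-4- 11)/2 = -7.5000
My = (-10+20)/2 = 5.0000
Mz = (-19+3)/2 = -8.0000

M = (-7.5000, 5.0000, -8.0000)


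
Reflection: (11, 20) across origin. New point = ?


Reflection rule for origin: (-x, -y)
(11, 20) -> (-11, -20)

(-11, -20)


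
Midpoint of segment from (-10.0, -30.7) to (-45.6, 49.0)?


Mx = (-10.0 - 45.6)/2 = -55.6/2 = -27.8000
My = (-30.7 + 49.0)/2 = 18.3/2 = 9.1500

(-27.8000, 9.1500)


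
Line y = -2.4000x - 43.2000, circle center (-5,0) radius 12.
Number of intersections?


Substitute y = -2.4000x - 43.2000: (x+ 5)^2 + (-2.4000x- 43.2000-0)^2 = 144
Expand to Ax^2 + Bx + C = 0, where b-k = -43.2
A = 1+m^2 = 6.76
B = 2(m(b-k) - h) = 2(-2.4000*(-43.2) + 5) = 217.36
C = h^2 + (b-k)^2 - r^2 = 25 + 1866.24 - 144 = 1747.24
disc = B^2-4AC = 47245.3696 - 47245.3696 = 0
disc = 0

1 intersection point (tangent)


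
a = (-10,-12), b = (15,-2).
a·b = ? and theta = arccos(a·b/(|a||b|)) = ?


a·b = -10*15 - 12*(-2) = -150 + 24 = -126
|a| = sqrt(100+144) = 15.6205
|b| = sqrt(225+4) = 15.1327
cos(theta) = -126/(sqrt(244)*sqrt(229)) = -126/sqrt(55876) = -0.533038
theta = arccos(-126/sqrt(55876)) = 122.2109 degrees

a·b = -126, theta = 122.2109 deg


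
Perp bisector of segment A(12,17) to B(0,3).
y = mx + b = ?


Midpoint = (6, 10)
Slope of AB = dy/dx = -14/(-12) = 1.1667
Perp slope = -dx/dy = -12/14 = -0.8571
b = My - (perp slope)*Mx = 10 + (-12*6)/(-14) = 10 + 5.1429 = 15.1429

y = -0.8571x + 15.1429


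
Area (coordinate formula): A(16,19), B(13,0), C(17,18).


16*(0-18) = -288
13*(18-19) = -13
17*(19-0) = 323
sum = 22
Area = |22|/2 = 11.0000

11.0000 sq units


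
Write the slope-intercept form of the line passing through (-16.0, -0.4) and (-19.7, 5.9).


m = (6.3)/(-3.7) = -1.7027
b = y1 - m*x1 = -0.4 - (6.3*(-16.0))/(-3.7) = -0.4 - 27.2432 = -27.6432

y = -1.7027x - 27.6432


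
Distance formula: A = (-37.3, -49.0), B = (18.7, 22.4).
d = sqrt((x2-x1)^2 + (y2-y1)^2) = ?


dx = 18.7 + 37.3 = 56.0
dy = 22.4 + 49.0 = 71.4
d = sqrt(3136.0 + 5097.96) = sqrt(8233.96) = 90.7412

90.7412


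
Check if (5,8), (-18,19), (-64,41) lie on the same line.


5*(19-41) - 18*(41-8) - 64*(8-19)
= -110 - 594 + 704 = 0

Yes, collinear (determinant = 0)


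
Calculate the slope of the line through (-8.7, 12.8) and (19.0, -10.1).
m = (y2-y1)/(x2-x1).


dy = -10.1 - 12.8 = -22.9
dx = 19.0 + 8.7 = 27.7
m = -22.9/27.7 = -0.8267

m = -0.8267


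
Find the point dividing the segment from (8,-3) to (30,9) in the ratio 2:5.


Px = (2*30 + 5*8)/7 = 100/7 = 14.2857
Py = (2*9 + 5*(-3))/7 = 3/7 = 0.4286

P = (14.2857, 0.4286)


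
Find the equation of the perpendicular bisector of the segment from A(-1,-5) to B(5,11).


Midpoint = (2, 3)
Slope of AB = dy/dx = 16/6 = 2.6667
Perp slope = -dx/dy = -6/16 = -0.3750
b = My - (perp slope)*Mx = 3 + (6*2)/16 = 3 + 0.7500 = 3.7500

y = -0.3750x + 3.7500


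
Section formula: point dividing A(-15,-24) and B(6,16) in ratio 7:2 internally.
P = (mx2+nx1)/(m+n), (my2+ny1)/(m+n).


Px = (7*6 + 2*(-15))/9 = 12/9 = 1.3333
Py = (7*16 + 2*(-24))/9 = 64/9 = 7.1111

P = (1.3333, 7.1111)


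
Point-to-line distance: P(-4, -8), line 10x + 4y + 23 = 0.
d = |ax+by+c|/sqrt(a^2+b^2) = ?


|10*(-4) + 4*(-8) + 23| = |-49| = 49
sqrt(100 + 16) = sqrt(116) = 10.7703
d = 49/sqrt(116) = 4.5495

4.5495


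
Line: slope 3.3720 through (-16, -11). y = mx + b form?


y + 11 = 3.3720(x + 16)
y = 3.3720x - 11 - 3.3720*(-16)
y = 3.3720x + 42.9520

y = 3.3720x + 42.9520


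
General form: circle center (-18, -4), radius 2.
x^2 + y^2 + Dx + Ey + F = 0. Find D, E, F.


(x+ 18)^2 + (y+ 4)^2 = 2^2
D = -2h = 36, E = -2k = 8
F = h^2+k^2-r^2 = 324+16-4 = 336

D = 36, E = 8, F = 336


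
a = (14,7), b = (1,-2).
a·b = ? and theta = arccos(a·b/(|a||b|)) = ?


a·b = 14*1 + 7*(-2) = 14 - 14 = 0
|a| = sqrt(196+49) = 15.6525
|b| = sqrt(1+4) = 2.2361
cos(theta) = 0/(sqrt(245)*sqrt(5)) = 0/sqrt(1225) = 0
theta = arccos(0/sqrt(1225)) = 90.0000 degrees

a·b = 0, theta = 90.0000 deg


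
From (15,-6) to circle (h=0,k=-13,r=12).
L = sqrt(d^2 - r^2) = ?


d = sqrt((15-0)^2 + (-6+ 13)^2) = sqrt(225+49) = 16.5529
L = sqrt(274.0000 - 144) = sqrt(130.0000) = 11.4018

11.4018


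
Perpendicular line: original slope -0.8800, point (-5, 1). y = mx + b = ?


Perpendicular slope = -1/m1 = -1/(-0.8800) = 1.1364
b2 = y0 - m2*x0 = 1 - 5/(-0.8800) = 1 + 5.6818 = 6.6818

y = 1.1364x + 6.6818


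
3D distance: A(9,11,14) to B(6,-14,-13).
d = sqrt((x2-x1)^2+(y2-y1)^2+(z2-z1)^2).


dx=-3, dy=-25, dz=-27
d = sqrt(9+625+729) = sqrt(1363) = 36.9188

36.9188


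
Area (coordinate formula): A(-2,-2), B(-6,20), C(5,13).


-2*(20-13) = -14
-6*(13+ 2) = -90
5*(-2-20) = -110
sum = -214
Area = |-214|/2 = 107.0000

107.0000 sq units


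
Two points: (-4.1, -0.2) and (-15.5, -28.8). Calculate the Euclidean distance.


dx = -15.5 + 4.1 = -11.4
dy = -28.8 + 0.2 = -28.6
d = sqrt(129.96 + 817.96) = sqrt(947.92) = 30.7883

30.7883


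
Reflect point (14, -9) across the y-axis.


Reflection rule for y-axis: (-x, y)
(14, -9) -> (-14, -9)

(-14, -9)


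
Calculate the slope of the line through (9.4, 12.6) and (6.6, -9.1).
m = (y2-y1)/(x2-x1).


dy = -9.1 - 12.6 = -21.7
dx = 6.6 - 9.4 = -2.8
m = -21.7/(-2.8) = 7.7500

m = 7.7500


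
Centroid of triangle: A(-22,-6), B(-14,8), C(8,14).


Gx = (-22- 14+8)/3 = -28/3 = -9.3333
Gy = (-6+8+14)/3 = 16/3 = 5.3333

G = (-9.3333, 5.3333)


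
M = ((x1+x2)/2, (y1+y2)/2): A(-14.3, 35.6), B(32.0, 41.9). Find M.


Mx = (-14.3 + 32.0)/2 = 17.7/2 = 8.8500
My = (35.6 + 41.9)/2 = 77.5/2 = 38.7500

(8.8500, 38.7500)


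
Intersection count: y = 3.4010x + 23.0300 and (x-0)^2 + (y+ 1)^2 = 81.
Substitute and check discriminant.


Substitute y = 3.4010x + 23.0300: (x-0)^2 + (3.4010x+23.0300+ 1)^2 = 81
Expand to Ax^2 + Bx + C = 0, where b-k = 24.03
A = 1+m^2 = 12.566801
B = 2(m(b-k) - h) = 2(3.4010*24.03 - 0) = 163.45206
C = h^2 + (b-k)^2 - r^2 = 0 + 577.4409 - 81 = 496.4409
disc = B^2-4AC = 26716.5759 - 24954.6960 = 1761.8799
disc > 0

2 intersection points


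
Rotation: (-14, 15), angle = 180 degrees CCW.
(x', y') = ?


cos(180) = -1, sin(180) = 0
x' = -14*(-1) - 15*0 = 14
y' = -14*0 + 15*(-1) = -15

(14, -15)


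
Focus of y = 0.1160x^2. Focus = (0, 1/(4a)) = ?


a = 0.1160
4a = 0.4640
focus = (0, 1/0.4640) = (0, 2.1552)

Focus = (0, 2.1552)


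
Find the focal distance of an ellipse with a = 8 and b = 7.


c^2 = 8^2 - 7^2 = 64 - 49 = 15
c = sqrt(15) = 3.8730

c = 3.8730


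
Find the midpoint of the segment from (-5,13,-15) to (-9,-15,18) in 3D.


Mx = (-5- 9)/2 = -7.0000
My = (13- 15)/2 = -1.0000
Mz = (-15+18)/2 = 1.5000

M = (-7.0000, -1.0000, 1.5000)


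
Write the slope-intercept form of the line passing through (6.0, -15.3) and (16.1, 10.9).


m = (26.2)/(10.1) = 2.5941
b = y1 - m*x1 = -15.3 - (26.2*6.0)/(10.1) = -15.3 - 15.5644 = -30.8644

y = 2.5941x - 30.8644


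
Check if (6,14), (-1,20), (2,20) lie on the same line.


6*(20-20) - 1*(20-14) + 2*(14-20)
= 0 - 6 - 12 = -18

No, not collinear (determinant = -18)


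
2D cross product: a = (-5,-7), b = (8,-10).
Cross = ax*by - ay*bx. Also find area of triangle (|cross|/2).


cross = -5*(-10) + 7*8 = 50 + 56 = 106
Triangle area = |106|/2 = 106/2 = 53.0000

cross = 106, triangle area = 53.0000


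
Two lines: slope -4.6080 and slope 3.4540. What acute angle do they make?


m1-m2 = -8.062
1+m1*m2 = -14.916032
tan(theta) = |-8.062/(-14.916032)| = 0.540492
theta = arctan(|-8.062/(-14.916032)|) = 28.3909 degrees (acute angle)

28.3909 degrees


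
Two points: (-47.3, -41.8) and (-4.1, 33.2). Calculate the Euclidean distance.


dx = -4.1 + 47.3 = 43.2
dy = 33.2 + 41.8 = 75.0
d = sqrt(1866.24 + 5625.0) = sqrt(7491.24) = 86.5519

86.5519


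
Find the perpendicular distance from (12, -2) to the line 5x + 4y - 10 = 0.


|5*12 + 4*(-2) - 10| = |42| = 42
sqrt(25 + 16) = sqrt(41) = 6.4031
d = 42/sqrt(41) = 6.5593

6.5593


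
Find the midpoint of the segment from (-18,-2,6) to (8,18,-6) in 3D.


Mx = (-18+8)/2 = -5.0000
My = (-2+18)/2 = 8.0000
Mz = (6- 6)/2 = 0

M = (-5.0000, 8.0000, 0)


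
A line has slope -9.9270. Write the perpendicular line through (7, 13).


Perpendicular slope = -1/m1 = -1/(-9.9270) = 0.1007
b2 = y0 - m2*x0 = 13 + 7/(-9.9270) = 13 - 0.7051 = 12.2949

y = 0.1007x + 12.2949


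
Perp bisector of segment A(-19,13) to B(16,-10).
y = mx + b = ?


Midpoint = (-1.5, 1.5)
Slope of AB = dy/dx = -23/35 = -0.6571
Perp slope = -dx/dy = 35/23 = 1.5217
b = My - (perp slope)*Mx = 1.5 + (35*(-1.5))/(-23) = 1.5 + 2.2826 = 3.7826

y = 1.5217x + 3.7826
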